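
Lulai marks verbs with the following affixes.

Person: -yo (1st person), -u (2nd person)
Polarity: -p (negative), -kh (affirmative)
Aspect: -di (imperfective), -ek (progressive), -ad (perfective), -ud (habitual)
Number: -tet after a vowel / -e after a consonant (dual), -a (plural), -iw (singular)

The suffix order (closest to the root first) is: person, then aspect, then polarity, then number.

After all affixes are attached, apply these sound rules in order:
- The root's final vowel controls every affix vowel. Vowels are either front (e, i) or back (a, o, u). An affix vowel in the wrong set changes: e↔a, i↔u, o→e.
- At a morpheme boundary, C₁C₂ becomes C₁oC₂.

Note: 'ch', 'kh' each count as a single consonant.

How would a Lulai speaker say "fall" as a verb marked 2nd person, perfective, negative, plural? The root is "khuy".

Attach person 2nd person -u → khuyu.
Attach aspect perfective -ad → khuyuad.
Attach polarity negative -p → khuyuadp.
Attach number plural -a → khuyuadpa.
Vowel harmony: no change.
Apply epenthesis: khuyuadpa → khuyuadopa.

khuyuadopa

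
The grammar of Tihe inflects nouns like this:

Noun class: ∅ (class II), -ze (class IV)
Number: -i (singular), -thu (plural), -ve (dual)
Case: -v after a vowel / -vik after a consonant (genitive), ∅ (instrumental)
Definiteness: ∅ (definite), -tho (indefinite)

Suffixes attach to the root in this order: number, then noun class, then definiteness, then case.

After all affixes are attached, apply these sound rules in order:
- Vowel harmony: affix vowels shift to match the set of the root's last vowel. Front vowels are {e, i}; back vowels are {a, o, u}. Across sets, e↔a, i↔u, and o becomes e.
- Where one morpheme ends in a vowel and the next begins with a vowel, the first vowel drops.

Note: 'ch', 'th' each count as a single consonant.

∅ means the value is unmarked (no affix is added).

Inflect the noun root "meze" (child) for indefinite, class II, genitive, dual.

mezevethev

Attach number dual -ve → mezeve.
noun class = class II: zero marking, form stays mezeve.
Attach definiteness indefinite -tho → mezevetho.
Attach case genitive -v (after vowel 'o') → mezevethov.
Apply vowel harmony: mezevethov → mezevethev.
Vowel deletion: no change.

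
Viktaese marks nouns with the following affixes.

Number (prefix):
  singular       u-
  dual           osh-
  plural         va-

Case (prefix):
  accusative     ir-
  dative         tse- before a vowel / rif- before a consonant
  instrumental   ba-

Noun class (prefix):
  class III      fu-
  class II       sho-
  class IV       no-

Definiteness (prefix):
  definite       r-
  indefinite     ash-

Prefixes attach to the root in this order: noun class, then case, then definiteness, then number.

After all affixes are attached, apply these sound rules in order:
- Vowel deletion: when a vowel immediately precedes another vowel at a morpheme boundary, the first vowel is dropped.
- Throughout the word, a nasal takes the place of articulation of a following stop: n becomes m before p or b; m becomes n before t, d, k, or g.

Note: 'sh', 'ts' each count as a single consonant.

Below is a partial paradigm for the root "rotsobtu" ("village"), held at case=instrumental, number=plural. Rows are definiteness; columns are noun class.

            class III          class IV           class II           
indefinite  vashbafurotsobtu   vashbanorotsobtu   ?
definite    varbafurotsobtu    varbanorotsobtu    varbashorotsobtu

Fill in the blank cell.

vashbashorotsobtu

Attach noun class class II sho- → shorotsobtu.
Attach case instrumental ba- → bashorotsobtu.
Attach definiteness indefinite ash- → ashbashorotsobtu.
Attach number plural va- → vaashbashorotsobtu.
Apply vowel deletion: vaashbashorotsobtu → vashbashorotsobtu.
Nasal assimilation: no change.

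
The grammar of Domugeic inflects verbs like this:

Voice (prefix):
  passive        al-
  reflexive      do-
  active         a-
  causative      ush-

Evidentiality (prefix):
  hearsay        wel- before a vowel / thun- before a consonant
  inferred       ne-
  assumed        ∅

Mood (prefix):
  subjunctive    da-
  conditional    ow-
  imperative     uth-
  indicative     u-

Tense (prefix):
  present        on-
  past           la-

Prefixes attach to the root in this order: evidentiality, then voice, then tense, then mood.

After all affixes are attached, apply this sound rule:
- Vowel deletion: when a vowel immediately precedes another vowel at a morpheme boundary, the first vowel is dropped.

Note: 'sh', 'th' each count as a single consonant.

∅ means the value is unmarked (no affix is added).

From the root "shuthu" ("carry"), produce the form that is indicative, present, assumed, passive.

evidentiality = assumed: zero marking, form stays shuthu.
Attach voice passive al- → alshuthu.
Attach tense present on- → onalshuthu.
Attach mood indicative u- → uonalshuthu.
Apply vowel deletion: uonalshuthu → onalshuthu.

onalshuthu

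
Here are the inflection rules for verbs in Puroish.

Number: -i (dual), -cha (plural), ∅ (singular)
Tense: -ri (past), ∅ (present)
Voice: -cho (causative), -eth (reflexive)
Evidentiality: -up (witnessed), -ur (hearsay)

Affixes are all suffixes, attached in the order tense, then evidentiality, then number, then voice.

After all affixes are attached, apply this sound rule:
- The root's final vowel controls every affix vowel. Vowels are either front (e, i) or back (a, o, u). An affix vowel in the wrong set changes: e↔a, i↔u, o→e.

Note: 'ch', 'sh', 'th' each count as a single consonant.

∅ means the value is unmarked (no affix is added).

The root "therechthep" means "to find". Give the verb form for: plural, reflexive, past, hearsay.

therechthepriircheeth

Attach tense past -ri → therechthepri.
Attach evidentiality hearsay -ur → therechthepriur.
Attach number plural -cha → therechthepriurcha.
Attach voice reflexive -eth → therechthepriurchaeth.
Apply vowel harmony: therechthepriurchaeth → therechthepriircheeth.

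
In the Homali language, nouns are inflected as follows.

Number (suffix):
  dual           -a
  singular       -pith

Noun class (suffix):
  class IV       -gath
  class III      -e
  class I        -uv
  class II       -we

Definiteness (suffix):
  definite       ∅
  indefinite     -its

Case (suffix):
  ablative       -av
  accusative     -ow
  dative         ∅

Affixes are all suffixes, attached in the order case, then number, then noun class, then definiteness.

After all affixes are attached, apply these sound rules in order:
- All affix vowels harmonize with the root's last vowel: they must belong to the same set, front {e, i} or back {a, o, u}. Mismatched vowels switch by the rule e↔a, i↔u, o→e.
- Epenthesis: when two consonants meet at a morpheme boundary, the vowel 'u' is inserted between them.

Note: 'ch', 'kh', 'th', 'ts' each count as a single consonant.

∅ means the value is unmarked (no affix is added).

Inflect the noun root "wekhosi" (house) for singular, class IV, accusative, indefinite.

wekhosiewupithugethits

Attach case accusative -ow → wekhosiow.
Attach number singular -pith → wekhosiowpith.
Attach noun class class IV -gath → wekhosiowpithgath.
Attach definiteness indefinite -its → wekhosiowpithgathits.
Apply vowel harmony: wekhosiowpithgathits → wekhosiewpithgethits.
Apply epenthesis: wekhosiewpithgethits → wekhosiewupithugethits.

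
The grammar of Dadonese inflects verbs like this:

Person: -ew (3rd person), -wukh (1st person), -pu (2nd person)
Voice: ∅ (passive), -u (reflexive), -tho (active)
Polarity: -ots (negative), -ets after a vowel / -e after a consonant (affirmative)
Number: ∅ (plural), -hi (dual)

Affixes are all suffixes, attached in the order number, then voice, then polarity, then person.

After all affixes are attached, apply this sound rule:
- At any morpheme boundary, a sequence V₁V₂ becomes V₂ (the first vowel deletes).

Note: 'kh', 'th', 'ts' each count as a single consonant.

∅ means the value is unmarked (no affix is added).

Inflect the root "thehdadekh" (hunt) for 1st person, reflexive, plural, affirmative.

number = plural: zero marking, form stays thehdadekh.
Attach voice reflexive -u → thehdadekhu.
Attach polarity affirmative -ets (after vowel 'u') → thehdadekhuets.
Attach person 1st person -wukh → thehdadekhuetswukh.
Apply vowel deletion: thehdadekhuetswukh → thehdadekhetswukh.

thehdadekhetswukh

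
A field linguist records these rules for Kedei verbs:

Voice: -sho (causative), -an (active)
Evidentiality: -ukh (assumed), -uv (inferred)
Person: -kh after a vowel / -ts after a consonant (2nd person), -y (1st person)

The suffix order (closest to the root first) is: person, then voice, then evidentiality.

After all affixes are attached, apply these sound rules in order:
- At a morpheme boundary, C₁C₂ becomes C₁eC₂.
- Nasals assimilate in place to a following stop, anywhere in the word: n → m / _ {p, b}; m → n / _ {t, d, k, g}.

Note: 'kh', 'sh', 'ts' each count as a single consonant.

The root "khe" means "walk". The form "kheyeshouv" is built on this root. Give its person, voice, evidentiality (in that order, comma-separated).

1st person, causative, inferred

Segment: khe-y-sho-uv.
person: -y → 1st person.
voice: -sho → causative.
evidentiality: -uv → inferred.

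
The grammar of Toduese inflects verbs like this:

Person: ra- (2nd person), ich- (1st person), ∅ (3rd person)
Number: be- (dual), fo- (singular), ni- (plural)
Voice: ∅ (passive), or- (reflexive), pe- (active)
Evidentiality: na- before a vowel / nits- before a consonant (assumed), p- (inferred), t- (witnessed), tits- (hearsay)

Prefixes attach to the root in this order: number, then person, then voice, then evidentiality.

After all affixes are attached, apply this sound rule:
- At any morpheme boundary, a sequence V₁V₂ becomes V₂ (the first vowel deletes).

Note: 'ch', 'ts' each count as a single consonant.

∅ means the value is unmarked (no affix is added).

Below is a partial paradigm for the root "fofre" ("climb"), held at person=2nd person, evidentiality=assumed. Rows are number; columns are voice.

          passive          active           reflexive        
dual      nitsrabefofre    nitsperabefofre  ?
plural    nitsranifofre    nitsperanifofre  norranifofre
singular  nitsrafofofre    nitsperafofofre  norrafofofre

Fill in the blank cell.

Attach number dual be- → befofre.
Attach person 2nd person ra- → rabefofre.
Attach voice reflexive or- → orrabefofre.
Attach evidentiality assumed na- (before vowel 'o') → naorrabefofre.
Apply vowel deletion: naorrabefofre → norrabefofre.

norrabefofre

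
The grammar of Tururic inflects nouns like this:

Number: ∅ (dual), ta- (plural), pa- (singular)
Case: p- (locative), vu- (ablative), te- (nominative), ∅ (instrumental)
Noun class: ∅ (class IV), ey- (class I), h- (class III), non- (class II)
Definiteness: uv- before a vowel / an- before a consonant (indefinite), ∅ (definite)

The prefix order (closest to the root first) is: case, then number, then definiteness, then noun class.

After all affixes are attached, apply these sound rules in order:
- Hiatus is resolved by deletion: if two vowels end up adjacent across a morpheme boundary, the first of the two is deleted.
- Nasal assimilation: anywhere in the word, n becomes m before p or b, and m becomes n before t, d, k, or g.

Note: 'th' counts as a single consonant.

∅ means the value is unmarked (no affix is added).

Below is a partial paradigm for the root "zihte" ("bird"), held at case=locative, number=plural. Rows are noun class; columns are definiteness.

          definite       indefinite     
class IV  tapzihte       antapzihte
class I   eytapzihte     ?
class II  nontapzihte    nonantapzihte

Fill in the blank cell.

Attach case locative p- → pzihte.
Attach number plural ta- → tapzihte.
Attach definiteness indefinite an- (before consonant 't') → antapzihte.
Attach noun class class I ey- → eyantapzihte.
Vowel deletion: no change.
Nasal assimilation: no change.

eyantapzihte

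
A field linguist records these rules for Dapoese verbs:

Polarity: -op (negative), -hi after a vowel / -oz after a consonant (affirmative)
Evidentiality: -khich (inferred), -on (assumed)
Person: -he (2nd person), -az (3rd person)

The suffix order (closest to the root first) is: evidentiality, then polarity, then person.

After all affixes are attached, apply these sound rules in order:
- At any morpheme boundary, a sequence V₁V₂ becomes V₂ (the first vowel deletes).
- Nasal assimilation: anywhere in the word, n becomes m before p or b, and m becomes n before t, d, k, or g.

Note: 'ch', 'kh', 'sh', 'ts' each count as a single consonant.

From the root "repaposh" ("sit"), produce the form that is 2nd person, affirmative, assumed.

Attach evidentiality assumed -on → repaposhon.
Attach polarity affirmative -oz (after consonant 'n') → repaposhonoz.
Attach person 2nd person -he → repaposhonozhe.
Vowel deletion: no change.
Nasal assimilation: no change.

repaposhonozhe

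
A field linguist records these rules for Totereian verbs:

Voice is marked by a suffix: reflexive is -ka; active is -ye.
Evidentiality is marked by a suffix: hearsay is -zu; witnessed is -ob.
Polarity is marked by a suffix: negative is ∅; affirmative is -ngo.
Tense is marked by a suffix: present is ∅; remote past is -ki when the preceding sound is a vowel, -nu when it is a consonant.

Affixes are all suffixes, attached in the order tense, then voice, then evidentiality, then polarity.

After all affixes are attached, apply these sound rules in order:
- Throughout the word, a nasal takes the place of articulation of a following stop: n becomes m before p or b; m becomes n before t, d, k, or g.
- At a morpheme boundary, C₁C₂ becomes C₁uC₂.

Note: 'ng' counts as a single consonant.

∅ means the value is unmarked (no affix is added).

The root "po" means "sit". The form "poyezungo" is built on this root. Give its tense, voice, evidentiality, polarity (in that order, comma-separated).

present, active, hearsay, affirmative

Segment: po-ye-zu-ngo.
tense: ∅ → present.
voice: -ye → active.
evidentiality: -zu → hearsay.
polarity: -ngo → affirmative.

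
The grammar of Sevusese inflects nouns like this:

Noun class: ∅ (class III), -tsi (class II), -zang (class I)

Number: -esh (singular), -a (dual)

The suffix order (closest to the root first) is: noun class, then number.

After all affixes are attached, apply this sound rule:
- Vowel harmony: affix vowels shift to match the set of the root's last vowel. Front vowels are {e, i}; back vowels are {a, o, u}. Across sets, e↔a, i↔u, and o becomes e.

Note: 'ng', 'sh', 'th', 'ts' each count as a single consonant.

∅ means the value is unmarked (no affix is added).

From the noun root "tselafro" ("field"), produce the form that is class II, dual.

Attach noun class class II -tsi → tselafrotsi.
Attach number dual -a → tselafrotsia.
Apply vowel harmony: tselafrotsia → tselafrotsua.

tselafrotsua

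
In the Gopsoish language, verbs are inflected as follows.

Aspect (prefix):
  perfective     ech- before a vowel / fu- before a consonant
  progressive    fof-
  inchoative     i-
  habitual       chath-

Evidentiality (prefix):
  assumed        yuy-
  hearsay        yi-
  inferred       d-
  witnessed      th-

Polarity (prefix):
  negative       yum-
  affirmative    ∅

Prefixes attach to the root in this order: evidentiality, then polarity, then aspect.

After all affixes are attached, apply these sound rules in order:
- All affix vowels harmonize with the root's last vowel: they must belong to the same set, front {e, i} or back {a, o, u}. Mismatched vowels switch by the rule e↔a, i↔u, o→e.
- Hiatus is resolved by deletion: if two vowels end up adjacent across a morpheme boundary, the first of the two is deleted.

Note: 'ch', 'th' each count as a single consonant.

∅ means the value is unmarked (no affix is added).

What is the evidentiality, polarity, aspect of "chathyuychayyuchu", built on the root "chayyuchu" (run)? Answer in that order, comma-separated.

Segment: chath-yuy-chayyuchu.
evidentiality: yuy- → assumed.
polarity: ∅ → affirmative.
aspect: chath- → habitual.

assumed, affirmative, habitual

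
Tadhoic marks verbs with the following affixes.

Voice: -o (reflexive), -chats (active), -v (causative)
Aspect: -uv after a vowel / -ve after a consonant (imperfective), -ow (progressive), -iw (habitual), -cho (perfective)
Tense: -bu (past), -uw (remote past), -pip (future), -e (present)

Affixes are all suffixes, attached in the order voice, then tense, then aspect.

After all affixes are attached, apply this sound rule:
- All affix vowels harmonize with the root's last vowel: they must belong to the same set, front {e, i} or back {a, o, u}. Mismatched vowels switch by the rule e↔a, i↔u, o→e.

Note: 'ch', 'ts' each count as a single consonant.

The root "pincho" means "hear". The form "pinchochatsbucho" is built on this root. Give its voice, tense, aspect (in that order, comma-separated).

active, past, perfective

Segment: pincho-chats-bu-cho.
voice: -chats → active.
tense: -bu → past.
aspect: -cho → perfective.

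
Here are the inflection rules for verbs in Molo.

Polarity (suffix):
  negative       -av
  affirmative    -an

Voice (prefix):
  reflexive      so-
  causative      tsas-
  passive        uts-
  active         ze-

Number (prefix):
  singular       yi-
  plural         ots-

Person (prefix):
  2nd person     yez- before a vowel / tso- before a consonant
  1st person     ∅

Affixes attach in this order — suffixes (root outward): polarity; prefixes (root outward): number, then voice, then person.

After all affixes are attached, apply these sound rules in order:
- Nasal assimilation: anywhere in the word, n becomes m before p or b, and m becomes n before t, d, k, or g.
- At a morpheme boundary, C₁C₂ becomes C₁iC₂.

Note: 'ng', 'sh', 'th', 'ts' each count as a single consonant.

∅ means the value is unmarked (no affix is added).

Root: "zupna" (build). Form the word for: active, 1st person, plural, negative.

Attach number plural ots- → otszupna.
Attach voice active ze- → zeotszupna.
Attach polarity negative -av → zeotszupnaav.
person = 1st person: zero marking, form stays zeotszupnaav.
Nasal assimilation: no change.
Apply epenthesis: zeotszupnaav → zeotsizupnaav.

zeotsizupnaav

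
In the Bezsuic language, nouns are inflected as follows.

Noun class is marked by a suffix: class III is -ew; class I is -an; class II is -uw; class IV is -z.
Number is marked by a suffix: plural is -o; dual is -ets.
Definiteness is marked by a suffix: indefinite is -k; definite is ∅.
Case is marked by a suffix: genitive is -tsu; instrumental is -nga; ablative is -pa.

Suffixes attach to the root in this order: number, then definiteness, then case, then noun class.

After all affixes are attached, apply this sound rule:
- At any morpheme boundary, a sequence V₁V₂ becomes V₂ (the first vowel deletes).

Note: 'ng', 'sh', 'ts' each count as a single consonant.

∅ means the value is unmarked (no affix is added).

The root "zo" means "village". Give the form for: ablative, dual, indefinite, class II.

Attach number dual -ets → zoets.
Attach definiteness indefinite -k → zoetsk.
Attach case ablative -pa → zoetskpa.
Attach noun class class II -uw → zoetskpauw.
Apply vowel deletion: zoetskpauw → zetskpuw.

zetskpuw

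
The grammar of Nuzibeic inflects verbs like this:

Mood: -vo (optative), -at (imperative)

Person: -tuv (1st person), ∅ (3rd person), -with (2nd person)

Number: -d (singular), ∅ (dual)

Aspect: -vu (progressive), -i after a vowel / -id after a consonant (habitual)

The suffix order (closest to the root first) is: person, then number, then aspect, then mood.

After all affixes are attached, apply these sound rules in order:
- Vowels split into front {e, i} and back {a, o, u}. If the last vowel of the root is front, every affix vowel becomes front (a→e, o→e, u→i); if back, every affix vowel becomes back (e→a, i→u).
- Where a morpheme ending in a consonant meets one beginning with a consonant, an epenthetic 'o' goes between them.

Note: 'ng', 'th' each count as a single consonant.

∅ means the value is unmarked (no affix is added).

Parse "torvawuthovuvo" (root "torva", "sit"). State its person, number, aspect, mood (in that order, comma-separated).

Segment: torva-with-vu-vo.
person: -with → 2nd person.
number: ∅ → dual.
aspect: -vu → progressive.
mood: -vo → optative.

2nd person, dual, progressive, optative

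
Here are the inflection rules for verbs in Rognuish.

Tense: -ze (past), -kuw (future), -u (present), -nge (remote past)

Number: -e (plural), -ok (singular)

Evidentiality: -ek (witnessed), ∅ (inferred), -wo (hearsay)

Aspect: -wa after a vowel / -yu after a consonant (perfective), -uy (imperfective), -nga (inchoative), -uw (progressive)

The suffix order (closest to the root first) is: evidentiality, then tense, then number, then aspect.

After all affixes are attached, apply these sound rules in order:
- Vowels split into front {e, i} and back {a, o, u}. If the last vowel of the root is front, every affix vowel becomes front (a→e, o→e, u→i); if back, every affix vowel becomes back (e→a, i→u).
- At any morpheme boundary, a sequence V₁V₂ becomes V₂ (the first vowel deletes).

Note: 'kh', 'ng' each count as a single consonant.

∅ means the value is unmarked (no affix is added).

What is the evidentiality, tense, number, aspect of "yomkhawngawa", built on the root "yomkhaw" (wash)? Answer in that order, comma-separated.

inferred, remote past, plural, perfective

Segment: yomkhaw-nge-e-wa.
evidentiality: ∅ → inferred.
tense: -nge → remote past.
number: -e → plural.
aspect: -wa/yu → perfective.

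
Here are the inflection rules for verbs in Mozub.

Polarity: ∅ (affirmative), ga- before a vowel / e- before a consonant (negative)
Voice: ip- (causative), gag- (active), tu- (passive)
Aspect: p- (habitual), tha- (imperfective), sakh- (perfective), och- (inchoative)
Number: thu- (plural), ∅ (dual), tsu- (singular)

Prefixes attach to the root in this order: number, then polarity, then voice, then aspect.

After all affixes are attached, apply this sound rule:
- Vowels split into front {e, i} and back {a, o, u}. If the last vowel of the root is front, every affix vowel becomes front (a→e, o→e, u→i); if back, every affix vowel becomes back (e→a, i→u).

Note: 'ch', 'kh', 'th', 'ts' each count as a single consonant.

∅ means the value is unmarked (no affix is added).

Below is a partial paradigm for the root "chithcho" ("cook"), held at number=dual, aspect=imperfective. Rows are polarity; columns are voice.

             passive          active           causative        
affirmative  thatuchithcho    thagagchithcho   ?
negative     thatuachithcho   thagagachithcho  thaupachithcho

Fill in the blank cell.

thaupchithcho

number = dual: zero marking, form stays chithcho.
polarity = affirmative: zero marking, form stays chithcho.
Attach voice causative ip- → ipchithcho.
Attach aspect imperfective tha- → thaipchithcho.
Apply vowel harmony: thaipchithcho → thaupchithcho.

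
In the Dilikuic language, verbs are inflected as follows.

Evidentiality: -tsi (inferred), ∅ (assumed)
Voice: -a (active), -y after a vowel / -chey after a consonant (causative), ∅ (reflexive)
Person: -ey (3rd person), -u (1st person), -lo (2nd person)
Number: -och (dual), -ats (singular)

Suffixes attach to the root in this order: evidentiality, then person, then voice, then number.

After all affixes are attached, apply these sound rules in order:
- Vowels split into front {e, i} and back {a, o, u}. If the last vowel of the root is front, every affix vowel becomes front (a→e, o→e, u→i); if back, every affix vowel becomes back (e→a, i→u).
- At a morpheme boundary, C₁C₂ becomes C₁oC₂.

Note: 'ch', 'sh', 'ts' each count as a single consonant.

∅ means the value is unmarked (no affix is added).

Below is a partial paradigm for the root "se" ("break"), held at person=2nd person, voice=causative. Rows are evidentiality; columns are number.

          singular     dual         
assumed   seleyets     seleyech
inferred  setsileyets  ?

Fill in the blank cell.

setsileyech

Attach evidentiality inferred -tsi → setsi.
Attach person 2nd person -lo → setsilo.
Attach voice causative -y (after vowel 'o') → setsiloy.
Attach number dual -och → setsiloyoch.
Apply vowel harmony: setsiloyoch → setsileyech.
Epenthesis: no change.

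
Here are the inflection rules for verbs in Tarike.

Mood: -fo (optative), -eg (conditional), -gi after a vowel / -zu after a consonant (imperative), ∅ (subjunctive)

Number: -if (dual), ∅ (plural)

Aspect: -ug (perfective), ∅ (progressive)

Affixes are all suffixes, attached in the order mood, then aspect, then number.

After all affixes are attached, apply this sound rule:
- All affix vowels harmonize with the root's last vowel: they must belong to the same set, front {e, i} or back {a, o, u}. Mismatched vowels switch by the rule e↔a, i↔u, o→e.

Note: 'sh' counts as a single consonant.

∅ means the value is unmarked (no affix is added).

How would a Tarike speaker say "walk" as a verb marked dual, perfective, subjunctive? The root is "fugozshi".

mood = subjunctive: zero marking, form stays fugozshi.
Attach aspect perfective -ug → fugozshiug.
Attach number dual -if → fugozshiugif.
Apply vowel harmony: fugozshiugif → fugozshiigif.

fugozshiigif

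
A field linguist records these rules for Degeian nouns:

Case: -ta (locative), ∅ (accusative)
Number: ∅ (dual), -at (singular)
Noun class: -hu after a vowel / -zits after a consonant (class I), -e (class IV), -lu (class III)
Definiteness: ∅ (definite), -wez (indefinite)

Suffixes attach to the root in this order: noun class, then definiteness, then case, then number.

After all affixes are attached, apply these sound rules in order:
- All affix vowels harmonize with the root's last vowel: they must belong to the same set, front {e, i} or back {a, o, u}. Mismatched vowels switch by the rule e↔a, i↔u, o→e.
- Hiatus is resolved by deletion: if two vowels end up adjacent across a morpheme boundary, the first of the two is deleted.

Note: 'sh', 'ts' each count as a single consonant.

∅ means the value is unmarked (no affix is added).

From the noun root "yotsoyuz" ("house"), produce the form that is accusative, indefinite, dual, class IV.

yotsoyuzawaz

Attach noun class class IV -e → yotsoyuze.
Attach definiteness indefinite -wez → yotsoyuzewez.
case = accusative: zero marking, form stays yotsoyuzewez.
number = dual: zero marking, form stays yotsoyuzewez.
Apply vowel harmony: yotsoyuzewez → yotsoyuzawaz.
Vowel deletion: no change.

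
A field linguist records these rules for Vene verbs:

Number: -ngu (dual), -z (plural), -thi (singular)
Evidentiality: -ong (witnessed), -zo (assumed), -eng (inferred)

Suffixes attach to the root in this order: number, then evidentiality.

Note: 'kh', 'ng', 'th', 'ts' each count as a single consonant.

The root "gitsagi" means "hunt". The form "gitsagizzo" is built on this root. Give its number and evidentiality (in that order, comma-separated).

plural, assumed

Segment: gitsagi-z-zo.
number: -z → plural.
evidentiality: -zo → assumed.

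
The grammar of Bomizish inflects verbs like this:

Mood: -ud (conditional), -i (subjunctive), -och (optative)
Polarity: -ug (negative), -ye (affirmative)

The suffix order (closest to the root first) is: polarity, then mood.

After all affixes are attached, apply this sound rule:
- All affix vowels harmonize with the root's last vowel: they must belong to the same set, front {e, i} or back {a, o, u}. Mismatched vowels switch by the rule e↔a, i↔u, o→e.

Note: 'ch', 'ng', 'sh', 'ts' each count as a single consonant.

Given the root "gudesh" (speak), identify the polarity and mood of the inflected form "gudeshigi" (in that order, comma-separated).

Segment: gudesh-ug-i.
polarity: -ug → negative.
mood: -i → subjunctive.

negative, subjunctive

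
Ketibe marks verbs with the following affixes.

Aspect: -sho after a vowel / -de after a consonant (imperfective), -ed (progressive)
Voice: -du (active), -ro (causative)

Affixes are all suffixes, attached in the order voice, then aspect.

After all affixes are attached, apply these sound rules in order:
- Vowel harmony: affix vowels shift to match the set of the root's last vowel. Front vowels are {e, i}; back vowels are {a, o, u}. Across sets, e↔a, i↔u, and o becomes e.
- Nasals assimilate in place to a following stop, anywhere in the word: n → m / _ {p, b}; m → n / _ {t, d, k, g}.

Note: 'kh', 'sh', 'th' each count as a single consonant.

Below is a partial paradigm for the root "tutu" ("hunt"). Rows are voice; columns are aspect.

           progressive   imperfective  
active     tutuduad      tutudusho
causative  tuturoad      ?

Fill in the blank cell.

tuturosho

Attach voice causative -ro → tuturo.
Attach aspect imperfective -sho (after vowel 'o') → tuturosho.
Vowel harmony: no change.
Nasal assimilation: no change.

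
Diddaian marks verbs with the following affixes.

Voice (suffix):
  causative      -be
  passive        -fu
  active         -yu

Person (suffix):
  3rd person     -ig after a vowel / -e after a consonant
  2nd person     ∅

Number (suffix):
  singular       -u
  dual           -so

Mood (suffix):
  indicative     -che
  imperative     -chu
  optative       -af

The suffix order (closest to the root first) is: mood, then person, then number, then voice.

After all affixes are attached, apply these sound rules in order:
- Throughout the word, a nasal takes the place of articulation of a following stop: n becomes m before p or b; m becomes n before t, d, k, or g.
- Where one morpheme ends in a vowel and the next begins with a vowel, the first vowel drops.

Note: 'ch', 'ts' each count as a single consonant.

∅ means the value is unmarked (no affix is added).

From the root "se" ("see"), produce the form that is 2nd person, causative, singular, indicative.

sechube

Attach mood indicative -che → seche.
person = 2nd person: zero marking, form stays seche.
Attach number singular -u → secheu.
Attach voice causative -be → secheube.
Nasal assimilation: no change.
Apply vowel deletion: secheube → sechube.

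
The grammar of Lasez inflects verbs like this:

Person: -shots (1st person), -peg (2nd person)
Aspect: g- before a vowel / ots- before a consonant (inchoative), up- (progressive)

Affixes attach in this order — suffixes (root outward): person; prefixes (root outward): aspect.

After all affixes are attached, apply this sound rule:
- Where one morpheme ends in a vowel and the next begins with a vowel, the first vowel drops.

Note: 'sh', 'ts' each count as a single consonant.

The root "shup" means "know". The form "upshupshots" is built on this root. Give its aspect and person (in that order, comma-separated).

Segment: up-shup-shots.
aspect: up- → progressive.
person: -shots → 1st person.

progressive, 1st person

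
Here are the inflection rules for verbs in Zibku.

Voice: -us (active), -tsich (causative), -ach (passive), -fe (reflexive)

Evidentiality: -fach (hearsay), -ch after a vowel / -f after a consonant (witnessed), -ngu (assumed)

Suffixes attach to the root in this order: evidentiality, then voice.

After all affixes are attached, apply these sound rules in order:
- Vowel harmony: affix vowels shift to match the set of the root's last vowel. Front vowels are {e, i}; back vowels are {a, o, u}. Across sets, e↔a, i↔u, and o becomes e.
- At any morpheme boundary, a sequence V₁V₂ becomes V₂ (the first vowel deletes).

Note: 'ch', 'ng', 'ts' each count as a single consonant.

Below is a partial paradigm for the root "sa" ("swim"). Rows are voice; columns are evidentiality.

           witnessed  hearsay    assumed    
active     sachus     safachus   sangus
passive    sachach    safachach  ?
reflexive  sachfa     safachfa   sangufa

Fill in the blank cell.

sangach

Attach evidentiality assumed -ngu → sangu.
Attach voice passive -ach → sanguach.
Vowel harmony: no change.
Apply vowel deletion: sanguach → sangach.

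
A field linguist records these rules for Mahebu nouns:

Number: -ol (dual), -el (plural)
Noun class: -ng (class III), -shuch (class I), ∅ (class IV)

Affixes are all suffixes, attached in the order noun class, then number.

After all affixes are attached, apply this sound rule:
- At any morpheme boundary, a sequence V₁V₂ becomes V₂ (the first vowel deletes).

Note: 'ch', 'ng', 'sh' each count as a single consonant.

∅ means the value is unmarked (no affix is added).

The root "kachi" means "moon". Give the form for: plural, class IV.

kachel

noun class = class IV: zero marking, form stays kachi.
Attach number plural -el → kachiel.
Apply vowel deletion: kachiel → kachel.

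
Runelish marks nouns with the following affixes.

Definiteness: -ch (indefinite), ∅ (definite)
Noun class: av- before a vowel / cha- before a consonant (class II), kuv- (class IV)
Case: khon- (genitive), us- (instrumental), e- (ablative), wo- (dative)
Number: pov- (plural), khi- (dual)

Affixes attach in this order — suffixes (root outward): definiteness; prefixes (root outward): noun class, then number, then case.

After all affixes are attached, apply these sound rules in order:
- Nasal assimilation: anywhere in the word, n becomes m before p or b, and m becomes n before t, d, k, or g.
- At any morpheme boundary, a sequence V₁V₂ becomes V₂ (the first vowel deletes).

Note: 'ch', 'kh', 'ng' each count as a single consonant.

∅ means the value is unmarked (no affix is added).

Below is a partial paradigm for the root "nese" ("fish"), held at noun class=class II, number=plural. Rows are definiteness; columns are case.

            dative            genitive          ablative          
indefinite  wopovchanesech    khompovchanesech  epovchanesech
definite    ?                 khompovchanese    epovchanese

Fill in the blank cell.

wopovchanese

Attach noun class class II cha- (before consonant 'n') → chanese.
definiteness = definite: zero marking, form stays chanese.
Attach number plural pov- → povchanese.
Attach case dative wo- → wopovchanese.
Nasal assimilation: no change.
Vowel deletion: no change.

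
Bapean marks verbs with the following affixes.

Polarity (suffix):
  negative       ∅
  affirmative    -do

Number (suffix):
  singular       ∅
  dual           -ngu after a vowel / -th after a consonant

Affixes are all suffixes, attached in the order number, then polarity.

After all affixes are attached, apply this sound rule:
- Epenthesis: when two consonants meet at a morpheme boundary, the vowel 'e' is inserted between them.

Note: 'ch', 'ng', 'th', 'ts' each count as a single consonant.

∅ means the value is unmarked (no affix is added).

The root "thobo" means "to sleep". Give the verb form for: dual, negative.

thobongu

Attach number dual -ngu (after vowel 'o') → thobongu.
polarity = negative: zero marking, form stays thobongu.
Epenthesis: no change.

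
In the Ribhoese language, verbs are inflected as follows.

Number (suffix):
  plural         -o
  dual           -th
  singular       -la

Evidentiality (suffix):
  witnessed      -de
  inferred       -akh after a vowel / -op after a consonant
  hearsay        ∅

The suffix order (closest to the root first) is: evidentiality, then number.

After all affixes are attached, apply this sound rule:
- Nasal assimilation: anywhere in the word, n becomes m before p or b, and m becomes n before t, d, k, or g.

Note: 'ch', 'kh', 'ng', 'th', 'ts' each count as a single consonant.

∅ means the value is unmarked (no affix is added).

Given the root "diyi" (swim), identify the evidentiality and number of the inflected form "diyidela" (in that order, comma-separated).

Segment: diyi-de-la.
evidentiality: -de → witnessed.
number: -la → singular.

witnessed, singular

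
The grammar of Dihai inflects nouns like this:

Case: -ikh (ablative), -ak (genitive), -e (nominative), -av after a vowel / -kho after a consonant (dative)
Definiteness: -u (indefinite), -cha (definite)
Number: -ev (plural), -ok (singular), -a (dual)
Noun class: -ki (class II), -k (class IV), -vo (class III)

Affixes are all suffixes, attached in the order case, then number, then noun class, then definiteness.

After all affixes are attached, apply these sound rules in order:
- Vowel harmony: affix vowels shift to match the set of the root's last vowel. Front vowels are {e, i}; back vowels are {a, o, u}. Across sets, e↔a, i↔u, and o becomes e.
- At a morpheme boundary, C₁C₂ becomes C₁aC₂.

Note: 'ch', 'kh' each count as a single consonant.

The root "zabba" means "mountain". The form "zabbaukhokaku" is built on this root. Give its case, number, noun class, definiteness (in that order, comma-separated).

Segment: zabba-ikh-ok-k-u.
case: -ikh → ablative.
number: -ok → singular.
noun class: -k → class IV.
definiteness: -u → indefinite.

ablative, singular, class IV, indefinite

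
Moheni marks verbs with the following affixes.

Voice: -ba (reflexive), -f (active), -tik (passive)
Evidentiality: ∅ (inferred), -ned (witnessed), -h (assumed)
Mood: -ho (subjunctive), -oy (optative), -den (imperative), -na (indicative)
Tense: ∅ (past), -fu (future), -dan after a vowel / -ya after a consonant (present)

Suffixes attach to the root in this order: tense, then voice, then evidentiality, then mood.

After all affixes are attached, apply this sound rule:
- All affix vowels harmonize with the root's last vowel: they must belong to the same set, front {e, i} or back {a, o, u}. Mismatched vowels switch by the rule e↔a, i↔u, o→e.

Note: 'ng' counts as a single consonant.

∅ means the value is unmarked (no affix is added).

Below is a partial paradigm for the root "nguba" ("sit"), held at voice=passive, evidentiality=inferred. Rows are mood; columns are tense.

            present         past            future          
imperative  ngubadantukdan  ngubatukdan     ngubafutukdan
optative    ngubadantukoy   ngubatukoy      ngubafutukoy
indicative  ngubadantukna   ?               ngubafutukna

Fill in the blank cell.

ngubatukna

tense = past: zero marking, form stays nguba.
Attach voice passive -tik → ngubatik.
evidentiality = inferred: zero marking, form stays ngubatik.
Attach mood indicative -na → ngubatikna.
Apply vowel harmony: ngubatikna → ngubatukna.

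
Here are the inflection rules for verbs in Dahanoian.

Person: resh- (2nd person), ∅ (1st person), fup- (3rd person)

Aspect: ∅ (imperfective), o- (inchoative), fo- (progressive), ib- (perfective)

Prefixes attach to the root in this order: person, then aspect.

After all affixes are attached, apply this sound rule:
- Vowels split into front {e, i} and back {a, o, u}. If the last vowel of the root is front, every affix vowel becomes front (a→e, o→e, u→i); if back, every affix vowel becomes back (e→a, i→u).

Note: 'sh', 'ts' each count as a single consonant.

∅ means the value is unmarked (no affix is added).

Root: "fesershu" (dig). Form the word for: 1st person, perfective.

ubfesershu

person = 1st person: zero marking, form stays fesershu.
Attach aspect perfective ib- → ibfesershu.
Apply vowel harmony: ibfesershu → ubfesershu.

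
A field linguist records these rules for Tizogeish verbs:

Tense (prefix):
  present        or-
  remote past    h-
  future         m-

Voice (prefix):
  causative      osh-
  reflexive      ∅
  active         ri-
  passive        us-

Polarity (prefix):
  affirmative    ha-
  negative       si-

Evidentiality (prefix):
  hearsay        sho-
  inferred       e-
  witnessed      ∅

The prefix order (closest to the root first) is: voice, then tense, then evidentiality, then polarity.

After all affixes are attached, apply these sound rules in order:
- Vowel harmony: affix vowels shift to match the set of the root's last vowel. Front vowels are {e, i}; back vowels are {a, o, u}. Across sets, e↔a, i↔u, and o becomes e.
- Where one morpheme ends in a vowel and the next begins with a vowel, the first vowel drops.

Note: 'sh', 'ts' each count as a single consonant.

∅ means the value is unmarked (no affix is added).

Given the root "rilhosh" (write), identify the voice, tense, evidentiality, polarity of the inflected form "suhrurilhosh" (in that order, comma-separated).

Segment: si-h-ri-rilhosh.
voice: ri- → active.
tense: h- → remote past.
evidentiality: ∅ → witnessed.
polarity: si- → negative.

active, remote past, witnessed, negative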